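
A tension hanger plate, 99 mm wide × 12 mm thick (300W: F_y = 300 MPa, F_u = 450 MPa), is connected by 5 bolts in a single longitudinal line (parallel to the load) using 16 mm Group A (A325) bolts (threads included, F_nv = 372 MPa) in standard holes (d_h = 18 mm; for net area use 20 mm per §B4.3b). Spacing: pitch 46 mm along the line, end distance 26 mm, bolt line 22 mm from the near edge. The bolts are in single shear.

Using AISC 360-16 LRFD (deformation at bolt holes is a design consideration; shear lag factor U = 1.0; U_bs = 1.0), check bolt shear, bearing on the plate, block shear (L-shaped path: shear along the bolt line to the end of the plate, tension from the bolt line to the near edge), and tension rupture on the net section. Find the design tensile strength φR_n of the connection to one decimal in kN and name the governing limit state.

Bolt shear: A_b = π(16)²/4 = 201.06 mm². φR_n = 0.75 × 372 × 201.06 × 5 × 1 = 280.5 kN.
Bearing (12 mm plate, F_u = 450 MPa): end bolts L_c = 26 − 18/2 = 17, R_n = min(1.2×17×12×450, 2.4×16×12×450) = 110.16 kN/bolt; interior L_c = 46 − 18 = 28, R_n = 181.44 kN/bolt. φR_n = 0.75 × (1×110.16 + 4×181.44) = 626.9 kN.
Block shear: shear path 1×[26+4×46] = 1×210 mm, A_gv = 2520, A_nv = 1×(210 − 4.5×20)×12 = 1440 mm²; tension to near edge: (22 − 0.5×20)×12 = 144 mm². R_n = min(0.6×450×1440, 0.6×300×2520) + 1.0×450×144 = min(388.8, 453.6) + 64.8 = 453.6 kN. φR_n = 0.75 × 453.6 = 340.2 kN.
Tension rupture (net): A_n = (99 − 1×20)×12 = 948 mm² (U = 1.0, A_e = A_n). φR_n = 0.75 × 450 × 948 = 320.0 kN.
Governing: min(280.5, 626.9, 340.2, 320.0) = 280.5 kN → bolt shear.

280.5 kN (bolt shear governs)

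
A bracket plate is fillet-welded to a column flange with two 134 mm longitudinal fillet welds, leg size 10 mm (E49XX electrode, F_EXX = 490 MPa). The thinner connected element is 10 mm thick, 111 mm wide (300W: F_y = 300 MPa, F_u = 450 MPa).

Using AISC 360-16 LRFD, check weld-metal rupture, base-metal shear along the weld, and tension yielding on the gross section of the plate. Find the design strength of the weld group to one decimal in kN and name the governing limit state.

Weld metal: throat = 0.707×10 = 7.07 mm, L = 2×134 = 268 mm. φR_n = 0.75 × 0.6 × 490 × 7.07 × 268 = 417.8 kN.
Base metal shear (10 mm plate): yield φR_n = 1.0×0.6×300×10×268 = 482.4 kN; rupture φR_n = 0.75×0.6×450×10×268 = 542.7 kN; take 482.4 kN (yield).
Tension yield (gross): A_g = 111×10 = 1110 mm². φR_n = 0.90 × 300 × 1110 = 299.7 kN.
Governing: min(417.8, 482.4, 299.7) = 299.7 kN → gross-section yield.

299.7 kN (gross-section yield governs)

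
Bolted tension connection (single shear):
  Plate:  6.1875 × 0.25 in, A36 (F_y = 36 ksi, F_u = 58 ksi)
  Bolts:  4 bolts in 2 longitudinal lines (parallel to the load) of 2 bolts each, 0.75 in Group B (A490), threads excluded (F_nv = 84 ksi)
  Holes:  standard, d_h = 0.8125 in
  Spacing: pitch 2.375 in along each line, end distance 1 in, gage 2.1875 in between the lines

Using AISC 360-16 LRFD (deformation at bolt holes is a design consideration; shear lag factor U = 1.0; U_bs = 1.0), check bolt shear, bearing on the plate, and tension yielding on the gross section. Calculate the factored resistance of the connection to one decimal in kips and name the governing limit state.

50.1 kips (gross-section yield governs)

Bolt shear: A_b = π(0.75)²/4 = 0.44179 in². φR_n = 0.75 × 84 × 0.44179 × 4 × 1 = 111.3 kips.
Bearing (0.25 in plate, F_u = 58 ksi): end bolts L_c = 1 − 0.8125/2 = 0.59375, R_n = min(1.2×0.59375×0.25×58, 2.4×0.75×0.25×58) = 10.331 kips/bolt; interior L_c = 2.375 − 0.8125 = 1.5625, R_n = 26.1 kips/bolt. φR_n = 0.75 × (2×10.331 + 2×26.1) = 54.6 kips.
Tension yield (gross): A_g = 6.1875×0.25 = 1.5469 in². φR_n = 0.90 × 36 × 1.5469 = 50.1 kips.
Governing: min(111.3, 54.6, 50.1) = 50.1 kips → gross-section yield.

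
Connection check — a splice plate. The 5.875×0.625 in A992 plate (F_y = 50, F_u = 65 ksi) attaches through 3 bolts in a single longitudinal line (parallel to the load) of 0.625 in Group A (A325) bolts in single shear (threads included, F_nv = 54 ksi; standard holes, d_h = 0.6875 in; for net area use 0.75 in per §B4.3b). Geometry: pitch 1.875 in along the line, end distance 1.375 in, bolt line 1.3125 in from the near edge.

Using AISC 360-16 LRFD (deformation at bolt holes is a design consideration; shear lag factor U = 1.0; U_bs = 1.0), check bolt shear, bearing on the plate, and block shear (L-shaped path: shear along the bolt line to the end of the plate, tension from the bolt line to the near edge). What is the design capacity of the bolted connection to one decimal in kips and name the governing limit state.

Bolt shear: A_b = π(0.625)²/4 = 0.3068 in². φR_n = 0.75 × 54 × 0.3068 × 3 × 1 = 37.3 kips.
Bearing (0.625 in plate, F_u = 65 ksi): end bolts L_c = 1.375 − 0.6875/2 = 1.03125, R_n = min(1.2×1.03125×0.625×65, 2.4×0.625×0.625×65) = 50.273 kips/bolt; interior L_c = 1.875 − 0.6875 = 1.1875, R_n = 57.891 kips/bolt. φR_n = 0.75 × (1×50.273 + 2×57.891) = 124.5 kips.
Block shear: shear path 1×[1.375+2×1.875] = 1×5.125 in, A_gv = 3.2031, A_nv = 1×(5.125 − 2.5×0.75)×0.625 = 2.0313 in²; tension to near edge: (1.3125 − 0.5×0.75)×0.625 = 0.58594 in². R_n = min(0.6×65×2.0313, 0.6×50×3.2031) + 1.0×65×0.58594 = min(79.221, 96.093) + 38.086 = 117.31 kips. φR_n = 0.75 × 117.31 = 88.0 kips.
Governing: min(37.3, 124.5, 88.0) = 37.3 kips → bolt shear.

37.3 kips (bolt shear governs)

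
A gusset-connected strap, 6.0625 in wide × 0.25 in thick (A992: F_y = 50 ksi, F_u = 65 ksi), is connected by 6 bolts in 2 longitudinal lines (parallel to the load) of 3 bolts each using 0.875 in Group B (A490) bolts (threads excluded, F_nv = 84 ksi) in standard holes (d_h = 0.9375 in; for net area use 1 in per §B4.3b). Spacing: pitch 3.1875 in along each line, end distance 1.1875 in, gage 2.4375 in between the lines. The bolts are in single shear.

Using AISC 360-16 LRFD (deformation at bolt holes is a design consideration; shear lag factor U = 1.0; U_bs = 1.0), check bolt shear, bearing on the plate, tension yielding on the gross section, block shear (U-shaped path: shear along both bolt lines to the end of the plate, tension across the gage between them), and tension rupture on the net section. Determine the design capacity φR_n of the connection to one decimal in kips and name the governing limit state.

Bolt shear: A_b = π(0.875)²/4 = 0.60132 in². φR_n = 0.75 × 84 × 0.60132 × 6 × 1 = 227.3 kips.
Bearing (0.25 in plate, F_u = 65 ksi): end bolts L_c = 1.1875 − 0.9375/2 = 0.71875, R_n = min(1.2×0.71875×0.25×65, 2.4×0.875×0.25×65) = 14.016 kips/bolt; interior L_c = 3.1875 − 0.9375 = 2.25, R_n = 34.125 kips/bolt. φR_n = 0.75 × (2×14.016 + 4×34.125) = 123.4 kips.
Tension yield (gross): A_g = 6.0625×0.25 = 1.5156 in². φR_n = 0.90 × 50 × 1.5156 = 68.2 kips.
Block shear: shear path 2×[1.1875+2×3.1875] = 2×7.5625 in, A_gv = 3.7813, A_nv = 2×(7.5625 − 2.5×1)×0.25 = 2.5313 in²; tension across gage: (2.4375 − 1×1)×0.25 = 0.35938 in². R_n = min(0.6×65×2.5313, 0.6×50×3.7813) + 1.0×65×0.35938 = min(98.721, 113.44) + 23.36 = 122.08 kips. φR_n = 0.75 × 122.08 = 91.6 kips.
Tension rupture (net): A_n = (6.0625 − 2×1)×0.25 = 1.0156 in² (U = 1.0, A_e = A_n). φR_n = 0.75 × 65 × 1.0156 = 49.5 kips.
Governing: min(227.3, 123.4, 68.2, 91.6, 49.5) = 49.5 kips → net-section rupture.

49.5 kips (net-section rupture governs)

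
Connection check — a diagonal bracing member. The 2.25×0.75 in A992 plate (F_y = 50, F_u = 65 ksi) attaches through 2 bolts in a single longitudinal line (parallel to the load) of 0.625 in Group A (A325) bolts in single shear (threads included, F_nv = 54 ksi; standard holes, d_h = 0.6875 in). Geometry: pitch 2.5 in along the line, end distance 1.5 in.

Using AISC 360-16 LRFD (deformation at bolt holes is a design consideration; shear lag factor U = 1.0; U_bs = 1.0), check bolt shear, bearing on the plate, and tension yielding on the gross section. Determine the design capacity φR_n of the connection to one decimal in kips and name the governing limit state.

24.9 kips (bolt shear governs)

Bolt shear: A_b = π(0.625)²/4 = 0.3068 in². φR_n = 0.75 × 54 × 0.3068 × 2 × 1 = 24.9 kips.
Bearing (0.75 in plate, F_u = 65 ksi): end bolts L_c = 1.5 − 0.6875/2 = 1.15625, R_n = min(1.2×1.15625×0.75×65, 2.4×0.625×0.75×65) = 67.641 kips/bolt; interior L_c = 2.5 − 0.6875 = 1.8125, R_n = 73.125 kips/bolt. φR_n = 0.75 × (1×67.641 + 1×73.125) = 105.6 kips.
Tension yield (gross): A_g = 2.25×0.75 = 1.6875 in². φR_n = 0.90 × 50 × 1.6875 = 75.9 kips.
Governing: min(24.9, 105.6, 75.9) = 24.9 kips → bolt shear.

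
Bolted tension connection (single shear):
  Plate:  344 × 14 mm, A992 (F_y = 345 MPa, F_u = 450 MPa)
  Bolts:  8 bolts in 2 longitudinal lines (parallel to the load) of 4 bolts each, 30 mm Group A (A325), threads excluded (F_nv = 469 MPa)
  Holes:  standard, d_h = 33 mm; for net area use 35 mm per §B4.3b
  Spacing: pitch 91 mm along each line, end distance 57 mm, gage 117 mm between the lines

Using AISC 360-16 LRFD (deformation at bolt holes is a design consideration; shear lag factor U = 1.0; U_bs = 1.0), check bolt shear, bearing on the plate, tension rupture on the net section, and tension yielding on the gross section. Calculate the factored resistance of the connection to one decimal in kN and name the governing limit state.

Bolt shear: A_b = π(30)²/4 = 706.86 mm². φR_n = 0.75 × 469 × 706.86 × 8 × 1 = 1989.1 kN.
Bearing (14 mm plate, F_u = 450 MPa): end bolts L_c = 57 − 33/2 = 40.5, R_n = min(1.2×40.5×14×450, 2.4×30×14×450) = 306.18 kN/bolt; interior L_c = 91 − 33 = 58, R_n = 438.48 kN/bolt. φR_n = 0.75 × (2×306.18 + 6×438.48) = 2432.4 kN.
Tension rupture (net): A_n = (344 − 2×35)×14 = 3836 mm² (U = 1.0, A_e = A_n). φR_n = 0.75 × 450 × 3836 = 1294.7 kN.
Tension yield (gross): A_g = 344×14 = 4816 mm². φR_n = 0.90 × 345 × 4816 = 1495.4 kN.
Governing: min(1989.1, 2432.4, 1294.7, 1495.4) = 1294.7 kN → net-section rupture.

1294.7 kN (net-section rupture governs)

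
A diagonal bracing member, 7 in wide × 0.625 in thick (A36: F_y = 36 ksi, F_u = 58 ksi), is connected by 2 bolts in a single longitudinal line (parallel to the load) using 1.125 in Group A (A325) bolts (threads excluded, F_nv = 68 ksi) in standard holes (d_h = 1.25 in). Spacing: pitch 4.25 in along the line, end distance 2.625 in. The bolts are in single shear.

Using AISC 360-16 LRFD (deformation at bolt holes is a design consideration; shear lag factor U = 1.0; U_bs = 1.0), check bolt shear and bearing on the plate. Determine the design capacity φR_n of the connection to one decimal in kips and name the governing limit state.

Bolt shear: A_b = π(1.125)²/4 = 0.99402 in². φR_n = 0.75 × 68 × 0.99402 × 2 × 1 = 101.4 kips.
Bearing (0.625 in plate, F_u = 58 ksi): end bolts L_c = 2.625 − 1.25/2 = 2, R_n = min(1.2×2×0.625×58, 2.4×1.125×0.625×58) = 87 kips/bolt; interior L_c = 4.25 − 1.25 = 3, R_n = 97.875 kips/bolt. φR_n = 0.75 × (1×87 + 1×97.875) = 138.7 kips.
Governing: min(101.4, 138.7) = 101.4 kips → bolt shear.

101.4 kips (bolt shear governs)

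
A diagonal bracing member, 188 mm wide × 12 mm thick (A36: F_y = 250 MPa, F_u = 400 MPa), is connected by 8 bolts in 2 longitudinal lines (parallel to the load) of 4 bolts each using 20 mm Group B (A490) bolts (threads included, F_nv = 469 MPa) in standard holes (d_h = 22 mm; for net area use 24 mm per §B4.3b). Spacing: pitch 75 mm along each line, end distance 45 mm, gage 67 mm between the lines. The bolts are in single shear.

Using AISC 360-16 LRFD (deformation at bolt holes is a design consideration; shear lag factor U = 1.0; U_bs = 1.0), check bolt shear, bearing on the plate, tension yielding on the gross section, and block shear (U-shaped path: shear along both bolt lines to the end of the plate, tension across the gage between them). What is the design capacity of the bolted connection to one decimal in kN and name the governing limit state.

Bolt shear: A_b = π(20)²/4 = 314.16 mm². φR_n = 0.75 × 469 × 314.16 × 8 × 1 = 884.0 kN.
Bearing (12 mm plate, F_u = 400 MPa): end bolts L_c = 45 − 22/2 = 34, R_n = min(1.2×34×12×400, 2.4×20×12×400) = 195.84 kN/bolt; interior L_c = 75 − 22 = 53, R_n = 230.4 kN/bolt. φR_n = 0.75 × (2×195.84 + 6×230.4) = 1330.6 kN.
Tension yield (gross): A_g = 188×12 = 2256 mm². φR_n = 0.90 × 250 × 2256 = 507.6 kN.
Block shear: shear path 2×[45+3×75] = 2×270 mm, A_gv = 6480, A_nv = 2×(270 − 3.5×24)×12 = 4464 mm²; tension across gage: (67 − 1×24)×12 = 516 mm². R_n = min(0.6×400×4464, 0.6×250×6480) + 1.0×400×516 = min(1071.4, 972) + 206.4 = 1178.4 kN. φR_n = 0.75 × 1178.4 = 883.8 kN.
Governing: min(884.0, 1330.6, 507.6, 883.8) = 507.6 kN → gross-section yield.

507.6 kN (gross-section yield governs)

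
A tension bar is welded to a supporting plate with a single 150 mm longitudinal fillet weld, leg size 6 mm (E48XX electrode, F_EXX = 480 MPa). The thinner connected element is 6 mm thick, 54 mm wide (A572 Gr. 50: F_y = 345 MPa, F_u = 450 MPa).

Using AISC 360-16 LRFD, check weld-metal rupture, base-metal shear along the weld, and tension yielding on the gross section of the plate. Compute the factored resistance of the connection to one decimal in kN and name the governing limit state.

Weld metal: throat = 0.707×6 = 4.242 mm, L = 150 mm. φR_n = 0.75 × 0.6 × 480 × 4.242 × 150 = 137.4 kN.
Base metal shear (6 mm plate): yield φR_n = 1.0×0.6×345×6×150 = 186.3 kN; rupture φR_n = 0.75×0.6×450×6×150 = 182.3 kN; take 182.3 kN (rupture).
Tension yield (gross): A_g = 54×6 = 324 mm². φR_n = 0.90 × 345 × 324 = 100.6 kN.
Governing: min(137.4, 182.3, 100.6) = 100.6 kN → gross-section yield.

100.6 kN (gross-section yield governs)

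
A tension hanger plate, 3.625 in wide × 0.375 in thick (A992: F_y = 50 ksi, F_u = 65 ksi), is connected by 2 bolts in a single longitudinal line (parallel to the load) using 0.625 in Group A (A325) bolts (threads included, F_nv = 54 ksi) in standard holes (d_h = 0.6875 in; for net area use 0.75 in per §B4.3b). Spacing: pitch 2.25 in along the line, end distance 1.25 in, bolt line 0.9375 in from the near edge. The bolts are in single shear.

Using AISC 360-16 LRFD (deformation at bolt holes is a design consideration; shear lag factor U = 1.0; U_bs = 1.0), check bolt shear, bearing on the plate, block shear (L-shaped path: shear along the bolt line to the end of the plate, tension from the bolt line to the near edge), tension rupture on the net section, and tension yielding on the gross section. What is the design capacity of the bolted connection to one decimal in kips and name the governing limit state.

Bolt shear: A_b = π(0.625)²/4 = 0.3068 in². φR_n = 0.75 × 54 × 0.3068 × 2 × 1 = 24.9 kips.
Bearing (0.375 in plate, F_u = 65 ksi): end bolts L_c = 1.25 − 0.6875/2 = 0.90625, R_n = min(1.2×0.90625×0.375×65, 2.4×0.625×0.375×65) = 26.508 kips/bolt; interior L_c = 2.25 − 0.6875 = 1.5625, R_n = 36.563 kips/bolt. φR_n = 0.75 × (1×26.508 + 1×36.563) = 47.3 kips.
Block shear: shear path 1×[1.25+1×2.25] = 1×3.5 in, A_gv = 1.3125, A_nv = 1×(3.5 − 1.5×0.75)×0.375 = 0.89063 in²; tension to near edge: (0.9375 − 0.5×0.75)×0.375 = 0.21094 in². R_n = min(0.6×65×0.89063, 0.6×50×1.3125) + 1.0×65×0.21094 = min(34.735, 39.375) + 13.711 = 48.446 kips. φR_n = 0.75 × 48.446 = 36.3 kips.
Tension rupture (net): A_n = (3.625 − 1×0.75)×0.375 = 1.0781 in² (U = 1.0, A_e = A_n). φR_n = 0.75 × 65 × 1.0781 = 52.6 kips.
Tension yield (gross): A_g = 3.625×0.375 = 1.3594 in². φR_n = 0.90 × 50 × 1.3594 = 61.2 kips.
Governing: min(24.9, 47.3, 36.3, 52.6, 61.2) = 24.9 kips → bolt shear.

24.9 kips (bolt shear governs)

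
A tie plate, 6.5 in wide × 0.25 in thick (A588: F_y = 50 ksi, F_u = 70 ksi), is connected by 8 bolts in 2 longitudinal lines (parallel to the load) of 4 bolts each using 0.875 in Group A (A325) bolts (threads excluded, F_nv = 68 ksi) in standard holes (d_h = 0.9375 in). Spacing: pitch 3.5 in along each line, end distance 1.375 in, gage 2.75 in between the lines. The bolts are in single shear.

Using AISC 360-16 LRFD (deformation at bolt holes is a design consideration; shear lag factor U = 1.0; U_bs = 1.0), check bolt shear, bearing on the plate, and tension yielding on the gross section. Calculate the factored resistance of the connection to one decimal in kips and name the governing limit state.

Bolt shear: A_b = π(0.875)²/4 = 0.60132 in². φR_n = 0.75 × 68 × 0.60132 × 8 × 1 = 245.3 kips.
Bearing (0.25 in plate, F_u = 70 ksi): end bolts L_c = 1.375 − 0.9375/2 = 0.90625, R_n = min(1.2×0.90625×0.25×70, 2.4×0.875×0.25×70) = 19.031 kips/bolt; interior L_c = 3.5 − 0.9375 = 2.5625, R_n = 36.75 kips/bolt. φR_n = 0.75 × (2×19.031 + 6×36.75) = 193.9 kips.
Tension yield (gross): A_g = 6.5×0.25 = 1.625 in². φR_n = 0.90 × 50 × 1.625 = 73.1 kips.
Governing: min(245.3, 193.9, 73.1) = 73.1 kips → gross-section yield.

73.1 kips (gross-section yield governs)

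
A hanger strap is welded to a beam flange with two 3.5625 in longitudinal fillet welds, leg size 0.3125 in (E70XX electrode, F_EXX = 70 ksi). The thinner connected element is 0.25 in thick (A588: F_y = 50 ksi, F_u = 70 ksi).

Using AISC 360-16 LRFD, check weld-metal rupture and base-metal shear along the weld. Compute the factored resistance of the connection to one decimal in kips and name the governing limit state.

49.6 kips (weld metal governs)

Weld metal: throat = 0.707×0.3125 = 0.22094 in, L = 2×3.5625 = 7.125 in. φR_n = 0.75 × 0.6 × 70 × 0.22094 × 7.125 = 49.6 kips.
Base metal shear (0.25 in plate): yield φR_n = 1.0×0.6×50×0.25×7.125 = 53.4 kips; rupture φR_n = 0.75×0.6×70×0.25×7.125 = 56.1 kips; take 53.4 kips (yield).
Governing: min(49.6, 53.4) = 49.6 kips → weld metal.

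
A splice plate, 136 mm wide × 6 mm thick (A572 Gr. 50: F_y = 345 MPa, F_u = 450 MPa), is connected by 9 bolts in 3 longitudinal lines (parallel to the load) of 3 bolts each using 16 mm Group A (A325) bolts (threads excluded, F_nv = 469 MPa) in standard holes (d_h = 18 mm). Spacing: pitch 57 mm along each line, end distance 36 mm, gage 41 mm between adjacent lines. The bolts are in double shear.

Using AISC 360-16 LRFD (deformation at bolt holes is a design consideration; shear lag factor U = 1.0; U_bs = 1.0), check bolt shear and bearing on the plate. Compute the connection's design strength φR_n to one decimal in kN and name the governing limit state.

Bolt shear: A_b = π(16)²/4 = 201.06 mm². φR_n = 0.75 × 469 × 201.06 × 9 × 2 = 1273.0 kN.
Bearing (6 mm plate, F_u = 450 MPa): end bolts L_c = 36 − 18/2 = 27, R_n = min(1.2×27×6×450, 2.4×16×6×450) = 87.48 kN/bolt; interior L_c = 57 − 18 = 39, R_n = 103.68 kN/bolt. φR_n = 0.75 × (3×87.48 + 6×103.68) = 663.4 kN.
Governing: min(1273.0, 663.4) = 663.4 kN → bearing.

663.4 kN (bearing governs)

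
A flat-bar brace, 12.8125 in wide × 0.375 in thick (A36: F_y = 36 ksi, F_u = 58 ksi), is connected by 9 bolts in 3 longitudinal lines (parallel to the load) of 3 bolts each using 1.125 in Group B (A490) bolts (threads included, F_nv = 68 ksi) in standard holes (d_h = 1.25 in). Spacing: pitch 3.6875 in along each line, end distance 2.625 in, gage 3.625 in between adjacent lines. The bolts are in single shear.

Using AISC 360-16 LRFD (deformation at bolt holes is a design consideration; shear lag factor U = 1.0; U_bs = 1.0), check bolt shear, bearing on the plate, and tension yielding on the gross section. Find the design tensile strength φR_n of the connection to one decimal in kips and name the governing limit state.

155.7 kips (gross-section yield governs)

Bolt shear: A_b = π(1.125)²/4 = 0.99402 in². φR_n = 0.75 × 68 × 0.99402 × 9 × 1 = 456.3 kips.
Bearing (0.375 in plate, F_u = 58 ksi): end bolts L_c = 2.625 − 1.25/2 = 2, R_n = min(1.2×2×0.375×58, 2.4×1.125×0.375×58) = 52.2 kips/bolt; interior L_c = 3.6875 − 1.25 = 2.4375, R_n = 58.725 kips/bolt. φR_n = 0.75 × (3×52.2 + 6×58.725) = 381.7 kips.
Tension yield (gross): A_g = 12.8125×0.375 = 4.8047 in². φR_n = 0.90 × 36 × 4.8047 = 155.7 kips.
Governing: min(456.3, 381.7, 155.7) = 155.7 kips → gross-section yield.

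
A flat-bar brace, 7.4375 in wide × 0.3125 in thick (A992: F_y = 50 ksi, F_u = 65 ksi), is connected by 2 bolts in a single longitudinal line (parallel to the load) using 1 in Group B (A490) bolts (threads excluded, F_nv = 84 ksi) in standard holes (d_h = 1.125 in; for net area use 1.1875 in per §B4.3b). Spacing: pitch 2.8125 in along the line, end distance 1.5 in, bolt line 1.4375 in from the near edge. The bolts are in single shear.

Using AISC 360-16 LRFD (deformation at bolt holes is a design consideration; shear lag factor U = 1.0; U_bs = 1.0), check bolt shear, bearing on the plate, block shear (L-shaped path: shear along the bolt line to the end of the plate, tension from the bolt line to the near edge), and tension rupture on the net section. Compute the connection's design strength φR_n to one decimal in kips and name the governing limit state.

36.0 kips (block shear governs)

Bolt shear: A_b = π(1)²/4 = 0.7854 in². φR_n = 0.75 × 84 × 0.7854 × 2 × 1 = 99.0 kips.
Bearing (0.3125 in plate, F_u = 65 ksi): end bolts L_c = 1.5 − 1.125/2 = 0.9375, R_n = min(1.2×0.9375×0.3125×65, 2.4×1×0.3125×65) = 22.852 kips/bolt; interior L_c = 2.8125 − 1.125 = 1.6875, R_n = 41.133 kips/bolt. φR_n = 0.75 × (1×22.852 + 1×41.133) = 48.0 kips.
Block shear: shear path 1×[1.5+1×2.8125] = 1×4.3125 in, A_gv = 1.3477, A_nv = 1×(4.3125 − 1.5×1.1875)×0.3125 = 0.79102 in²; tension to near edge: (1.4375 − 0.5×1.1875)×0.3125 = 0.26367 in². R_n = min(0.6×65×0.79102, 0.6×50×1.3477) + 1.0×65×0.26367 = min(30.85, 40.431) + 17.139 = 47.989 kips. φR_n = 0.75 × 47.989 = 36.0 kips.
Tension rupture (net): A_n = (7.4375 − 1×1.1875)×0.3125 = 1.9531 in² (U = 1.0, A_e = A_n). φR_n = 0.75 × 65 × 1.9531 = 95.2 kips.
Governing: min(99.0, 48.0, 36.0, 95.2) = 36.0 kips → block shear.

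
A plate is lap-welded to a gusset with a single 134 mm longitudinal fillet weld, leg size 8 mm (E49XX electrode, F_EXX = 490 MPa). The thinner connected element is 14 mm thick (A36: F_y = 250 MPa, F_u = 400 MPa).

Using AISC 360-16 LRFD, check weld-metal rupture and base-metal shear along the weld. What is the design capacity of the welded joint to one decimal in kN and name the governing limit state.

167.1 kN (weld metal governs)

Weld metal: throat = 0.707×8 = 5.656 mm, L = 134 mm. φR_n = 0.75 × 0.6 × 490 × 5.656 × 134 = 167.1 kN.
Base metal shear (14 mm plate): yield φR_n = 1.0×0.6×250×14×134 = 281.4 kN; rupture φR_n = 0.75×0.6×400×14×134 = 337.7 kN; take 281.4 kN (yield).
Governing: min(167.1, 281.4) = 167.1 kN → weld metal.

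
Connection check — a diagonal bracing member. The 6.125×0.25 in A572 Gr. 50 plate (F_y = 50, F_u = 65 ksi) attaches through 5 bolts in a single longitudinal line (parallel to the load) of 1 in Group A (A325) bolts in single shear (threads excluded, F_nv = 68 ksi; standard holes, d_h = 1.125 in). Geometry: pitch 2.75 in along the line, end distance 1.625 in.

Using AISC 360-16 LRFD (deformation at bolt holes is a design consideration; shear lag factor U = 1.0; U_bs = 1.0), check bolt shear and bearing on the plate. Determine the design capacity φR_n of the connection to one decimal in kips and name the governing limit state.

110.6 kips (bearing governs)

Bolt shear: A_b = π(1)²/4 = 0.7854 in². φR_n = 0.75 × 68 × 0.7854 × 5 × 1 = 200.3 kips.
Bearing (0.25 in plate, F_u = 65 ksi): end bolts L_c = 1.625 − 1.125/2 = 1.0625, R_n = min(1.2×1.0625×0.25×65, 2.4×1×0.25×65) = 20.719 kips/bolt; interior L_c = 2.75 − 1.125 = 1.625, R_n = 31.688 kips/bolt. φR_n = 0.75 × (1×20.719 + 4×31.688) = 110.6 kips.
Governing: min(200.3, 110.6) = 110.6 kips → bearing.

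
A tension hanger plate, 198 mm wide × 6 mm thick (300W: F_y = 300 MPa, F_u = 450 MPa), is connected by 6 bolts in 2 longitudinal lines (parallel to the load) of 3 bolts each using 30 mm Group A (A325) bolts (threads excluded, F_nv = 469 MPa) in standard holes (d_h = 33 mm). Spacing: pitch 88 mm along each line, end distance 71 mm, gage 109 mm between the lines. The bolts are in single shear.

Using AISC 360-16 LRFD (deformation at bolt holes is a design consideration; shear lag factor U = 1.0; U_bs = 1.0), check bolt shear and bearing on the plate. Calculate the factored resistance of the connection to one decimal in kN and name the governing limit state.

Bolt shear: A_b = π(30)²/4 = 706.86 mm². φR_n = 0.75 × 469 × 706.86 × 6 × 1 = 1491.8 kN.
Bearing (6 mm plate, F_u = 450 MPa): end bolts L_c = 71 − 33/2 = 54.5, R_n = min(1.2×54.5×6×450, 2.4×30×6×450) = 176.58 kN/bolt; interior L_c = 88 − 33 = 55, R_n = 178.2 kN/bolt. φR_n = 0.75 × (2×176.58 + 4×178.2) = 799.5 kN.
Governing: min(1491.8, 799.5) = 799.5 kN → bearing.

799.5 kN (bearing governs)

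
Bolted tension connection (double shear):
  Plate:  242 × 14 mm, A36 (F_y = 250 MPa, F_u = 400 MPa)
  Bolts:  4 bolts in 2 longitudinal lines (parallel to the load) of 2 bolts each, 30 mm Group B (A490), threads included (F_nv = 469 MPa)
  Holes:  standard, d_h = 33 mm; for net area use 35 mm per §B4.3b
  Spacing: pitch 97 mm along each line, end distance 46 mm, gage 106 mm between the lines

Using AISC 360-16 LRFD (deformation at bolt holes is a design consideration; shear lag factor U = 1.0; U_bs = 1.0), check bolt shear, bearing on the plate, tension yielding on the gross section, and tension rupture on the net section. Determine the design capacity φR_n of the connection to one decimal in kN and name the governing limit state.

722.4 kN (net-section rupture governs)

Bolt shear: A_b = π(30)²/4 = 706.86 mm². φR_n = 0.75 × 469 × 706.86 × 4 × 2 = 1989.1 kN.
Bearing (14 mm plate, F_u = 400 MPa): end bolts L_c = 46 − 33/2 = 29.5, R_n = min(1.2×29.5×14×400, 2.4×30×14×400) = 198.24 kN/bolt; interior L_c = 97 − 33 = 64, R_n = 403.2 kN/bolt. φR_n = 0.75 × (2×198.24 + 2×403.2) = 902.2 kN.
Tension yield (gross): A_g = 242×14 = 3388 mm². φR_n = 0.90 × 250 × 3388 = 762.3 kN.
Tension rupture (net): A_n = (242 − 2×35)×14 = 2408 mm² (U = 1.0, A_e = A_n). φR_n = 0.75 × 400 × 2408 = 722.4 kN.
Governing: min(1989.1, 902.2, 762.3, 722.4) = 722.4 kN → net-section rupture.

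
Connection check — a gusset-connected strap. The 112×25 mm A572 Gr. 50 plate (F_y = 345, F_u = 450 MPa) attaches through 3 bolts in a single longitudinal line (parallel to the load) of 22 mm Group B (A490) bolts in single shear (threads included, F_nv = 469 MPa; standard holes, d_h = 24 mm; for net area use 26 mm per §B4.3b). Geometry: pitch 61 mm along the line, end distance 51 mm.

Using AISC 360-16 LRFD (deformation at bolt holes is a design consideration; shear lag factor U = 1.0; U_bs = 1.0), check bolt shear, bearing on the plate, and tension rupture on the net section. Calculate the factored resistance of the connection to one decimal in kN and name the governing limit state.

Bolt shear: A_b = π(22)²/4 = 380.13 mm². φR_n = 0.75 × 469 × 380.13 × 3 × 1 = 401.1 kN.
Bearing (25 mm plate, F_u = 450 MPa): end bolts L_c = 51 − 24/2 = 39, R_n = min(1.2×39×25×450, 2.4×22×25×450) = 526.5 kN/bolt; interior L_c = 61 − 24 = 37, R_n = 499.5 kN/bolt. φR_n = 0.75 × (1×526.5 + 2×499.5) = 1144.1 kN.
Tension rupture (net): A_n = (112 − 1×26)×25 = 2150 mm² (U = 1.0, A_e = A_n). φR_n = 0.75 × 450 × 2150 = 725.6 kN.
Governing: min(401.1, 1144.1, 725.6) = 401.1 kN → bolt shear.

401.1 kN (bolt shear governs)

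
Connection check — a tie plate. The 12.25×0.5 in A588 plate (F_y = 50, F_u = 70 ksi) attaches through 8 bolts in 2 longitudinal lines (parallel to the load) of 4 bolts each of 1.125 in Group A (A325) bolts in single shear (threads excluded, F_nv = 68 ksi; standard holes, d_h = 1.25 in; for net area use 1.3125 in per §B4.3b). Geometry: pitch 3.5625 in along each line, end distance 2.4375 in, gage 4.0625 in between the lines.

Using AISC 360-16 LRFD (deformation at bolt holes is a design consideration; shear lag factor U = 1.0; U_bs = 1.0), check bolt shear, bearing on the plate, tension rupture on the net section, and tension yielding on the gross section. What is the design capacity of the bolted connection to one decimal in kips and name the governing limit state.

252.7 kips (net-section rupture governs)

Bolt shear: A_b = π(1.125)²/4 = 0.99402 in². φR_n = 0.75 × 68 × 0.99402 × 8 × 1 = 405.6 kips.
Bearing (0.5 in plate, F_u = 70 ksi): end bolts L_c = 2.4375 − 1.25/2 = 1.8125, R_n = min(1.2×1.8125×0.5×70, 2.4×1.125×0.5×70) = 76.125 kips/bolt; interior L_c = 3.5625 − 1.25 = 2.3125, R_n = 94.5 kips/bolt. φR_n = 0.75 × (2×76.125 + 6×94.5) = 539.4 kips.
Tension rupture (net): A_n = (12.25 − 2×1.3125)×0.5 = 4.8125 in² (U = 1.0, A_e = A_n). φR_n = 0.75 × 70 × 4.8125 = 252.7 kips.
Tension yield (gross): A_g = 12.25×0.5 = 6.125 in². φR_n = 0.90 × 50 × 6.125 = 275.6 kips.
Governing: min(405.6, 539.4, 252.7, 275.6) = 252.7 kips → net-section rupture.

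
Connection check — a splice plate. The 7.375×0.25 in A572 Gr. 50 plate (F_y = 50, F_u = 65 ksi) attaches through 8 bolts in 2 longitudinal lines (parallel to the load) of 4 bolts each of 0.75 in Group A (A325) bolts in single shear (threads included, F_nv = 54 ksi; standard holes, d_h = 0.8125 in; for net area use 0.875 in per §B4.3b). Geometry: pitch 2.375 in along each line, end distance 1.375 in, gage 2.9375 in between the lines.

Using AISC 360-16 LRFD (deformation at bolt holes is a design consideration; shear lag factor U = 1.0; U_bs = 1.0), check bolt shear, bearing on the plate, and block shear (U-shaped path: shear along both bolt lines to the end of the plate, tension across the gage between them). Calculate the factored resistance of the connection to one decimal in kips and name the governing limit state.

104.7 kips (block shear governs)

Bolt shear: A_b = π(0.75)²/4 = 0.44179 in². φR_n = 0.75 × 54 × 0.44179 × 8 × 1 = 143.1 kips.
Bearing (0.25 in plate, F_u = 65 ksi): end bolts L_c = 1.375 − 0.8125/2 = 0.96875, R_n = min(1.2×0.96875×0.25×65, 2.4×0.75×0.25×65) = 18.891 kips/bolt; interior L_c = 2.375 − 0.8125 = 1.5625, R_n = 29.25 kips/bolt. φR_n = 0.75 × (2×18.891 + 6×29.25) = 160.0 kips.
Block shear: shear path 2×[1.375+3×2.375] = 2×8.5 in, A_gv = 4.25, A_nv = 2×(8.5 − 3.5×0.875)×0.25 = 2.7188 in²; tension across gage: (2.9375 − 1×0.875)×0.25 = 0.51563 in². R_n = min(0.6×65×2.7188, 0.6×50×4.25) + 1.0×65×0.51563 = min(106.03, 127.5) + 33.516 = 139.55 kips. φR_n = 0.75 × 139.55 = 104.7 kips.
Governing: min(143.1, 160.0, 104.7) = 104.7 kips → block shear.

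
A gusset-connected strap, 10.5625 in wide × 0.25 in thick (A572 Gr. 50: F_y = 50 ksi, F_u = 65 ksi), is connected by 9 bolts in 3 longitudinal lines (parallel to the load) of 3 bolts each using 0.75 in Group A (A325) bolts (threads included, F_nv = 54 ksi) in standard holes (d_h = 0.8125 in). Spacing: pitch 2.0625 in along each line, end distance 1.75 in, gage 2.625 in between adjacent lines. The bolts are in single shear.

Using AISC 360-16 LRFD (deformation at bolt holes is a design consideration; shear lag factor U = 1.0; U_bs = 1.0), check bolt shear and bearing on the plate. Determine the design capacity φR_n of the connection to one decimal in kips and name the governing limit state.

Bolt shear: A_b = π(0.75)²/4 = 0.44179 in². φR_n = 0.75 × 54 × 0.44179 × 9 × 1 = 161.0 kips.
Bearing (0.25 in plate, F_u = 65 ksi): end bolts L_c = 1.75 − 0.8125/2 = 1.34375, R_n = min(1.2×1.34375×0.25×65, 2.4×0.75×0.25×65) = 26.203 kips/bolt; interior L_c = 2.0625 − 0.8125 = 1.25, R_n = 24.375 kips/bolt. φR_n = 0.75 × (3×26.203 + 6×24.375) = 168.6 kips.
Governing: min(161.0, 168.6) = 161.0 kips → bolt shear.

161.0 kips (bolt shear governs)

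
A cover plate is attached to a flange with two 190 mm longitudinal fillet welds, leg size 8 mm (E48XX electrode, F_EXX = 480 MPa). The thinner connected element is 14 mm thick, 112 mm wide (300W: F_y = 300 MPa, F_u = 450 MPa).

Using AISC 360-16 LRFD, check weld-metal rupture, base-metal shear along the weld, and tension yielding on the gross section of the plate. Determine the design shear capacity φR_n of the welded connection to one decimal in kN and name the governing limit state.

Weld metal: throat = 0.707×8 = 5.656 mm, L = 2×190 = 380 mm. φR_n = 0.75 × 0.6 × 480 × 5.656 × 380 = 464.2 kN.
Base metal shear (14 mm plate): yield φR_n = 1.0×0.6×300×14×380 = 957.6 kN; rupture φR_n = 0.75×0.6×450×14×380 = 1077.3 kN; take 957.6 kN (yield).
Tension yield (gross): A_g = 112×14 = 1568 mm². φR_n = 0.90 × 300 × 1568 = 423.4 kN.
Governing: min(464.2, 957.6, 423.4) = 423.4 kN → gross-section yield.

423.4 kN (gross-section yield governs)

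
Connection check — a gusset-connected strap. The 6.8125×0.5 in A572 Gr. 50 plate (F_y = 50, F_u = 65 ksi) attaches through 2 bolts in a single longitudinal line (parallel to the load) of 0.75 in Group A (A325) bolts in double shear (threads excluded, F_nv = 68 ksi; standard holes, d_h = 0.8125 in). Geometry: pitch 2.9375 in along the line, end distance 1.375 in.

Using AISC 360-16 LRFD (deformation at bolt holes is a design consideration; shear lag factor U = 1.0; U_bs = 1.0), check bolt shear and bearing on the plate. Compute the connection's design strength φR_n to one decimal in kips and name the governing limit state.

Bolt shear: A_b = π(0.75)²/4 = 0.44179 in². φR_n = 0.75 × 68 × 0.44179 × 2 × 2 = 90.1 kips.
Bearing (0.5 in plate, F_u = 65 ksi): end bolts L_c = 1.375 − 0.8125/2 = 0.96875, R_n = min(1.2×0.96875×0.5×65, 2.4×0.75×0.5×65) = 37.781 kips/bolt; interior L_c = 2.9375 − 0.8125 = 2.125, R_n = 58.5 kips/bolt. φR_n = 0.75 × (1×37.781 + 1×58.5) = 72.2 kips.
Governing: min(90.1, 72.2) = 72.2 kips → bearing.

72.2 kips (bearing governs)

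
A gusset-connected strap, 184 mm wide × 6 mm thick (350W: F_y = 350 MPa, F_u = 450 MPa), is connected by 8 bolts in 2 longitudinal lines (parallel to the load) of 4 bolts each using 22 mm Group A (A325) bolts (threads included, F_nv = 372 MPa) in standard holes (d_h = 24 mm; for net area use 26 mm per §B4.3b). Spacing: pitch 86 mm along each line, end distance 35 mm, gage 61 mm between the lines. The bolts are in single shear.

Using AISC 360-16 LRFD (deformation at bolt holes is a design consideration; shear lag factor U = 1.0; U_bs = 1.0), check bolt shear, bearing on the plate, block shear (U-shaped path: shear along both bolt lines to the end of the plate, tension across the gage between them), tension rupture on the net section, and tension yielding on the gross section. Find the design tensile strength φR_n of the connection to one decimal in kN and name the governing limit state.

267.3 kN (net-section rupture governs)

Bolt shear: A_b = π(22)²/4 = 380.13 mm². φR_n = 0.75 × 372 × 380.13 × 8 × 1 = 848.5 kN.
Bearing (6 mm plate, F_u = 450 MPa): end bolts L_c = 35 − 24/2 = 23, R_n = min(1.2×23×6×450, 2.4×22×6×450) = 74.52 kN/bolt; interior L_c = 86 − 24 = 62, R_n = 142.56 kN/bolt. φR_n = 0.75 × (2×74.52 + 6×142.56) = 753.3 kN.
Block shear: shear path 2×[35+3×86] = 2×293 mm, A_gv = 3516, A_nv = 2×(293 − 3.5×26)×6 = 2424 mm²; tension across gage: (61 − 1×26)×6 = 210 mm². R_n = min(0.6×450×2424, 0.6×350×3516) + 1.0×450×210 = min(654.48, 738.36) + 94.5 = 748.98 kN. φR_n = 0.75 × 748.98 = 561.7 kN.
Tension rupture (net): A_n = (184 − 2×26)×6 = 792 mm² (U = 1.0, A_e = A_n). φR_n = 0.75 × 450 × 792 = 267.3 kN.
Tension yield (gross): A_g = 184×6 = 1104 mm². φR_n = 0.90 × 350 × 1104 = 347.8 kN.
Governing: min(848.5, 753.3, 561.7, 267.3, 347.8) = 267.3 kN → net-section rupture.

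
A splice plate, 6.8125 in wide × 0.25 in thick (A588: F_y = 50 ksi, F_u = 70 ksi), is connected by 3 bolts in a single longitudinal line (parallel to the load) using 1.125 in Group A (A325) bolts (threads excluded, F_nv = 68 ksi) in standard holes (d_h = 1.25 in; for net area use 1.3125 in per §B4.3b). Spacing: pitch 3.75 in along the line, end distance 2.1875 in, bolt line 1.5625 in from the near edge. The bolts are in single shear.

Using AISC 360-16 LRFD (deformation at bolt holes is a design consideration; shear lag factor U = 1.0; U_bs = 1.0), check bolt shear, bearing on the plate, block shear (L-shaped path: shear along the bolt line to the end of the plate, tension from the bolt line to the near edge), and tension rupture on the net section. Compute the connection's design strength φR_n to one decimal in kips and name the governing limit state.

62.3 kips (block shear governs)

Bolt shear: A_b = π(1.125)²/4 = 0.99402 in². φR_n = 0.75 × 68 × 0.99402 × 3 × 1 = 152.1 kips.
Bearing (0.25 in plate, F_u = 70 ksi): end bolts L_c = 2.1875 − 1.25/2 = 1.5625, R_n = min(1.2×1.5625×0.25×70, 2.4×1.125×0.25×70) = 32.813 kips/bolt; interior L_c = 3.75 − 1.25 = 2.5, R_n = 47.25 kips/bolt. φR_n = 0.75 × (1×32.813 + 2×47.25) = 95.5 kips.
Block shear: shear path 1×[2.1875+2×3.75] = 1×9.6875 in, A_gv = 2.4219, A_nv = 1×(9.6875 − 2.5×1.3125)×0.25 = 1.6016 in²; tension to near edge: (1.5625 − 0.5×1.3125)×0.25 = 0.22656 in². R_n = min(0.6×70×1.6016, 0.6×50×2.4219) + 1.0×70×0.22656 = min(67.267, 72.657) + 15.859 = 83.126 kips. φR_n = 0.75 × 83.126 = 62.3 kips.
Tension rupture (net): A_n = (6.8125 − 1×1.3125)×0.25 = 1.375 in² (U = 1.0, A_e = A_n). φR_n = 0.75 × 70 × 1.375 = 72.2 kips.
Governing: min(152.1, 95.5, 62.3, 72.2) = 62.3 kips → block shear.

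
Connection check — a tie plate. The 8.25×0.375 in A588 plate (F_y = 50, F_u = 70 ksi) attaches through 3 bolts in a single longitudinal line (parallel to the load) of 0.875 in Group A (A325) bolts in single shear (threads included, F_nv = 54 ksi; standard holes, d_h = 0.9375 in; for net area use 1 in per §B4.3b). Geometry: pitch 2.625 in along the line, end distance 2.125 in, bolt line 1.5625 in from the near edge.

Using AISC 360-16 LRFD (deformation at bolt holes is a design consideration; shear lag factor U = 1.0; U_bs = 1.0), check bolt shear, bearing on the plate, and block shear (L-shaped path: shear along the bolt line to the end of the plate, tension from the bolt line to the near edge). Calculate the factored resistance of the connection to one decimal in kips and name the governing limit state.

Bolt shear: A_b = π(0.875)²/4 = 0.60132 in². φR_n = 0.75 × 54 × 0.60132 × 3 × 1 = 73.1 kips.
Bearing (0.375 in plate, F_u = 70 ksi): end bolts L_c = 2.125 − 0.9375/2 = 1.65625, R_n = min(1.2×1.65625×0.375×70, 2.4×0.875×0.375×70) = 52.172 kips/bolt; interior L_c = 2.625 − 0.9375 = 1.6875, R_n = 53.156 kips/bolt. φR_n = 0.75 × (1×52.172 + 2×53.156) = 118.9 kips.
Block shear: shear path 1×[2.125+2×2.625] = 1×7.375 in, A_gv = 2.7656, A_nv = 1×(7.375 − 2.5×1)×0.375 = 1.8281 in²; tension to near edge: (1.5625 − 0.5×1)×0.375 = 0.39844 in². R_n = min(0.6×70×1.8281, 0.6×50×2.7656) + 1.0×70×0.39844 = min(76.78, 82.968) + 27.891 = 104.67 kips. φR_n = 0.75 × 104.67 = 78.5 kips.
Governing: min(73.1, 118.9, 78.5) = 73.1 kips → bolt shear.

73.1 kips (bolt shear governs)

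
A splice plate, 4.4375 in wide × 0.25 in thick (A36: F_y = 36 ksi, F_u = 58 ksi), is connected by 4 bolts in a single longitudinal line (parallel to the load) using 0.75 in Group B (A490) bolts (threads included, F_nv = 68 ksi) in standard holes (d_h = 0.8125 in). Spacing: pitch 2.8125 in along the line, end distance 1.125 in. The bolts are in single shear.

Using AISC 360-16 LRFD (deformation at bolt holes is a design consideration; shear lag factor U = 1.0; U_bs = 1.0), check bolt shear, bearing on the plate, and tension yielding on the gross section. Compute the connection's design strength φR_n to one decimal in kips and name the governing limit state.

35.9 kips (gross-section yield governs)

Bolt shear: A_b = π(0.75)²/4 = 0.44179 in². φR_n = 0.75 × 68 × 0.44179 × 4 × 1 = 90.1 kips.
Bearing (0.25 in plate, F_u = 58 ksi): end bolts L_c = 1.125 − 0.8125/2 = 0.71875, R_n = min(1.2×0.71875×0.25×58, 2.4×0.75×0.25×58) = 12.506 kips/bolt; interior L_c = 2.8125 − 0.8125 = 2, R_n = 26.1 kips/bolt. φR_n = 0.75 × (1×12.506 + 3×26.1) = 68.1 kips.
Tension yield (gross): A_g = 4.4375×0.25 = 1.1094 in². φR_n = 0.90 × 36 × 1.1094 = 35.9 kips.
Governing: min(90.1, 68.1, 35.9) = 35.9 kips → gross-section yield.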